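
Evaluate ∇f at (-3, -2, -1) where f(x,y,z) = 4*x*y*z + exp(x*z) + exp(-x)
(8 - 2*exp(3), 12, 24 - 3*exp(3))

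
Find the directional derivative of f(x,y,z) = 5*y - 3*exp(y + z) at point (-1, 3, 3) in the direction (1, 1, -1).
5*sqrt(3)/3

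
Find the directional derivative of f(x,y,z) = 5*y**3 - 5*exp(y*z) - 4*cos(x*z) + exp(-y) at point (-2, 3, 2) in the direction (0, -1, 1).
sqrt(2)*(-5*exp(9) - 135*exp(3) + 8*exp(3)*sin(4) + 1)*exp(-3)/2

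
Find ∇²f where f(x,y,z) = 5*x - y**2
-2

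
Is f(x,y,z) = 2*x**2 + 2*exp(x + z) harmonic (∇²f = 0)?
No, ∇²f = 4*exp(x + z) + 4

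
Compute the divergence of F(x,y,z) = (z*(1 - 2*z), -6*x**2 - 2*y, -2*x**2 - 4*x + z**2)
2*z - 2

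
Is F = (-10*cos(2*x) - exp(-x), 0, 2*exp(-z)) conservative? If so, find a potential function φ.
Yes, F is conservative. φ = -5*sin(2*x) - 2*exp(-z) + exp(-x)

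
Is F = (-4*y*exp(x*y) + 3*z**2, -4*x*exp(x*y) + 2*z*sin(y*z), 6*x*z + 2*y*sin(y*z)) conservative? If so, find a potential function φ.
Yes, F is conservative. φ = 3*x*z**2 - 4*exp(x*y) - 2*cos(y*z)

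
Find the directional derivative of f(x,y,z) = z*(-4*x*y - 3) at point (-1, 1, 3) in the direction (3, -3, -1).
-73*sqrt(19)/19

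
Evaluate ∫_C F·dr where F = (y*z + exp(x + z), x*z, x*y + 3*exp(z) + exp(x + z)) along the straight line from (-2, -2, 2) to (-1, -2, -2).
-6*sinh(2) - 13 - sinh(3) + cosh(3)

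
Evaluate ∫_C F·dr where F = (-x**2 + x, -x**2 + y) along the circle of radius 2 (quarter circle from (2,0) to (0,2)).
-8/3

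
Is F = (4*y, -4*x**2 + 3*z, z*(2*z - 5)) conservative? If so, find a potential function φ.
No, ∇×F = (-3, 0, -8*x - 4) ≠ 0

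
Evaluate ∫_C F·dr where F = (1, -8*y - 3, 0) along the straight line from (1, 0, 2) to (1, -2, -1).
-10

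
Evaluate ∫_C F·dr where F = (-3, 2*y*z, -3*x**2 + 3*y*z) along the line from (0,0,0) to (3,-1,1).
-55/3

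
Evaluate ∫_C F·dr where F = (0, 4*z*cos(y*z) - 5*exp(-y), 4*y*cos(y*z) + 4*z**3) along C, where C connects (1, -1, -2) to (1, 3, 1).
-15 - 5*E - 4*sin(2) + 5*exp(-3) + 4*sin(3)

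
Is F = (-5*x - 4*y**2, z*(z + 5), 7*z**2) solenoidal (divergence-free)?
No, ∇·F = 14*z - 5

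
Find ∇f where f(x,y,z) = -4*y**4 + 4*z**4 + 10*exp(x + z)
(10*exp(x + z), -16*y**3, 16*z**3 + 10*exp(x + z))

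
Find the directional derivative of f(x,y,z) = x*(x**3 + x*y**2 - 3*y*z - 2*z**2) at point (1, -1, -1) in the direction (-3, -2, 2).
9*sqrt(17)/17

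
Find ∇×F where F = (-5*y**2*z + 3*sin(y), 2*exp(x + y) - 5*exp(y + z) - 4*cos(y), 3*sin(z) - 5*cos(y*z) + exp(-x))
(5*z*sin(y*z) + 5*exp(y + z), -5*y**2 + exp(-x), 10*y*z + 2*exp(x + y) - 3*cos(y))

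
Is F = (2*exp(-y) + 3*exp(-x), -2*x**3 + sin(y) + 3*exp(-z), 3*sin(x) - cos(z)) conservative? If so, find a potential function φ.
No, ∇×F = (3*exp(-z), -3*cos(x), -6*x**2 + 2*exp(-y)) ≠ 0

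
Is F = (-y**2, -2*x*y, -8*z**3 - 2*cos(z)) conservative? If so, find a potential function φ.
Yes, F is conservative. φ = -x*y**2 - 2*z**4 - 2*sin(z)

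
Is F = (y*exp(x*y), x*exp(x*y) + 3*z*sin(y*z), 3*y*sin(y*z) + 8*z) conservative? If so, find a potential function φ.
Yes, F is conservative. φ = 4*z**2 + exp(x*y) - 3*cos(y*z)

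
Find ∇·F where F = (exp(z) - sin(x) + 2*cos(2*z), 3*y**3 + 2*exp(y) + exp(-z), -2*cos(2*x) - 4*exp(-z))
9*y**2 + 2*exp(y) - cos(x) + 4*exp(-z)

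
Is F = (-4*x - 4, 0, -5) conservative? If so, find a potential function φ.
Yes, F is conservative. φ = -2*x**2 - 4*x - 5*z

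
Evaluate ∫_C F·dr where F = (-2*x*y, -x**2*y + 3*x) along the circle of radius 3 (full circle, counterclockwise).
27*pi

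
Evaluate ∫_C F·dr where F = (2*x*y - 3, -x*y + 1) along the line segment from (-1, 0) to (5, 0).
-18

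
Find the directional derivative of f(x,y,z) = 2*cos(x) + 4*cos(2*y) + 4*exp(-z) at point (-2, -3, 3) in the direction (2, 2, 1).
4*((4*sin(6) + sin(2))*exp(3) - 1)*exp(-3)/3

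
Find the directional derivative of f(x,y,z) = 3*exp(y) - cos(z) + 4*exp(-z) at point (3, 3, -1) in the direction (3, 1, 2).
sqrt(14)*(-8*E - 2*sin(1) + 3*exp(3))/14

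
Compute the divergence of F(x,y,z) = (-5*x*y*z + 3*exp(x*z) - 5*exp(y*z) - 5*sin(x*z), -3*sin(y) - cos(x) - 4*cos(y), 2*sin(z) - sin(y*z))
-5*y*z - y*cos(y*z) + 3*z*exp(x*z) - 5*z*cos(x*z) + 4*sin(y) - 3*cos(y) + 2*cos(z)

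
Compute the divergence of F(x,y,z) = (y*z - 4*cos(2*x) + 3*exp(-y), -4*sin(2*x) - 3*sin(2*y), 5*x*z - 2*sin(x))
5*x + 8*sin(2*x) - 6*cos(2*y)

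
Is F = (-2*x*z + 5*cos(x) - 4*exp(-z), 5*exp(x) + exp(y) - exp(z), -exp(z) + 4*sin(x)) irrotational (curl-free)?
No, ∇×F = (exp(z), -2*x - 4*cos(x) + 4*exp(-z), 5*exp(x))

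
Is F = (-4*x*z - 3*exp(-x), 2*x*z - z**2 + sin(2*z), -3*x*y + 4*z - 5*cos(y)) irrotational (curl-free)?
No, ∇×F = (-5*x + 2*z + 5*sin(y) - 2*cos(2*z), -4*x + 3*y, 2*z)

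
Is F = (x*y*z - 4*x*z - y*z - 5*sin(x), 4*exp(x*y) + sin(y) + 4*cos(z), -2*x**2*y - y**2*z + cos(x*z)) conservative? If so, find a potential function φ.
No, ∇×F = (-2*x**2 - 2*y*z + 4*sin(z), 5*x*y - 4*x - y + z*sin(x*z), -x*z + 4*y*exp(x*y) + z) ≠ 0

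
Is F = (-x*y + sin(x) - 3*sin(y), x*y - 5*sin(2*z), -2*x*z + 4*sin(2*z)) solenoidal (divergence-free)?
No, ∇·F = -x - y + cos(x) + 8*cos(2*z)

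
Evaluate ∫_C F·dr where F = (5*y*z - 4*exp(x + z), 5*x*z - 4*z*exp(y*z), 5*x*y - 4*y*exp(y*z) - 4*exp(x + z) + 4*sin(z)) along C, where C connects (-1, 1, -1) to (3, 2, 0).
-4*exp(3) - 13 + 4*exp(-2) + 4*exp(-1) + 4*cos(1)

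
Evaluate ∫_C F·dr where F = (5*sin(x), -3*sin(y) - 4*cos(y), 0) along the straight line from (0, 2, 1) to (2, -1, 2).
3*cos(1) - 8*cos(2) + 4*sin(1) + 4*sin(2) + 5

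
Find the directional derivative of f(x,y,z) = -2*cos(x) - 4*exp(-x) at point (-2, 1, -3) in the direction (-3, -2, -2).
6*sqrt(17)*(-2*exp(2) + sin(2))/17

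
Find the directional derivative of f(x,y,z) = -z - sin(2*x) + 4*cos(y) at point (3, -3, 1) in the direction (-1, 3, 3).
sqrt(19)*(-3 + 12*sin(3) + 2*cos(6))/19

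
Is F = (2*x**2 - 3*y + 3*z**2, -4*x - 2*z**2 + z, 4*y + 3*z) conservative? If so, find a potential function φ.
No, ∇×F = (4*z + 3, 6*z, -1) ≠ 0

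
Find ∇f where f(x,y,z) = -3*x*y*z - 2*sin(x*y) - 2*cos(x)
(-3*y*z - 2*y*cos(x*y) + 2*sin(x), -x*(3*z + 2*cos(x*y)), -3*x*y)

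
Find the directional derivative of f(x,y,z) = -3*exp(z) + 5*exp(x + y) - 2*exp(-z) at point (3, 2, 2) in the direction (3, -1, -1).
sqrt(11)*(-2 + 3*exp(4) + 10*exp(7))*exp(-2)/11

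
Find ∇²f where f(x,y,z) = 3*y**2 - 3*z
6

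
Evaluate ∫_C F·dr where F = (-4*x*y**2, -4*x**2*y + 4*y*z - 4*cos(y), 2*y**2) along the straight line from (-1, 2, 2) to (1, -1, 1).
-8 + 4*sin(1) + 4*sin(2)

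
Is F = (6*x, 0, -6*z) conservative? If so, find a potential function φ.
Yes, F is conservative. φ = 3*x**2 - 3*z**2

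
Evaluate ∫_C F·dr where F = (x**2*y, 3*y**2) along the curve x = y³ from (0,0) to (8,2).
1576/5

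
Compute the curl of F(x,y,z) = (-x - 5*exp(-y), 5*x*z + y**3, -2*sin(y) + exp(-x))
(-5*x - 2*cos(y), exp(-x), 5*z - 5*exp(-y))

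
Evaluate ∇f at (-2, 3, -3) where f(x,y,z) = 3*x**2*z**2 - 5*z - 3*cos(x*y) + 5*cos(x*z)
(-108 + 6*sin(6), 6*sin(6), -77 + 10*sin(6))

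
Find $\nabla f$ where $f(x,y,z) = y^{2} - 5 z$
(0, 2*y, -5)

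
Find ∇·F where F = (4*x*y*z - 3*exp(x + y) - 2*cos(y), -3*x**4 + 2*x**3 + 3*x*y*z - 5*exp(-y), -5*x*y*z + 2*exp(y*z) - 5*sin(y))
-5*x*y + 3*x*z + 4*y*z + 2*y*exp(y*z) - 3*exp(x + y) + 5*exp(-y)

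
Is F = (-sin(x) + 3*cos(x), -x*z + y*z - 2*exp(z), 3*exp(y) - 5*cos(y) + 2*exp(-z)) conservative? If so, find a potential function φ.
No, ∇×F = (x - y + 3*exp(y) + 2*exp(z) + 5*sin(y), 0, -z) ≠ 0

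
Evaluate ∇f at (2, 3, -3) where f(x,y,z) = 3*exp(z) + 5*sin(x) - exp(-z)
(5*cos(2), 0, (3 + exp(6))*exp(-3))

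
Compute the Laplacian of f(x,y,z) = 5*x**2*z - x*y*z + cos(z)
10*z - cos(z)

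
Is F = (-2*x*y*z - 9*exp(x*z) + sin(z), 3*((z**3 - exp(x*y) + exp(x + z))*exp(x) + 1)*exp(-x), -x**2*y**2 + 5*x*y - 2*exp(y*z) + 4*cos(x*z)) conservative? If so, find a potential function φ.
No, ∇×F = (-2*x**2*y + 5*x - 9*z**2 - 2*z*exp(y*z) - 3*exp(x + z), 2*x*y**2 - 2*x*y - 9*x*exp(x*z) - 5*y + 4*z*sin(x*z) + cos(z), 2*x*z - 3*y*exp(x*y) + 3*exp(x + z) - 3*exp(-x)) ≠ 0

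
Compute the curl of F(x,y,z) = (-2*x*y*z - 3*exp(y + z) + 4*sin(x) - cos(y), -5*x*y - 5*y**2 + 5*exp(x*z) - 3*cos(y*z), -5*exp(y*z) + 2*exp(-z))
(-5*x*exp(x*z) - 3*y*sin(y*z) - 5*z*exp(y*z), -2*x*y - 3*exp(y + z), 2*x*z - 5*y + 5*z*exp(x*z) + 3*exp(y + z) - sin(y))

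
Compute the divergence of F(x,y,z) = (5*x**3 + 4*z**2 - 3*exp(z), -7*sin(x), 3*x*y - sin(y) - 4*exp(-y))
15*x**2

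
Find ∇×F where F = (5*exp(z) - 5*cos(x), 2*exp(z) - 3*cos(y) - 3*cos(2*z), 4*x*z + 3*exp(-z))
(-2*exp(z) - 6*sin(2*z), -4*z + 5*exp(z), 0)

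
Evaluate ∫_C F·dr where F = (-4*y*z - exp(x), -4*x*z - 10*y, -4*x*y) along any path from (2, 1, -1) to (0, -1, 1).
-9 + exp(2)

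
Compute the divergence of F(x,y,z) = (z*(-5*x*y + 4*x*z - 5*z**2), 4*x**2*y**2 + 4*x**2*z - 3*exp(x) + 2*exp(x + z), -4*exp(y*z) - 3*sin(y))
8*x**2*y - 4*y*exp(y*z) - z*(5*y - 4*z)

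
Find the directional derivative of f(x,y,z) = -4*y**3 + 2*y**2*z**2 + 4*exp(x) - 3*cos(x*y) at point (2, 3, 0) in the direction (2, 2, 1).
-72 + 10*sin(6) + 8*exp(2)/3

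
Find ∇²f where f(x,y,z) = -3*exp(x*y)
3*(-x**2 - y**2)*exp(x*y)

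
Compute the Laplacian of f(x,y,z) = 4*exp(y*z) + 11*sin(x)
4*y**2*exp(y*z) + 4*z**2*exp(y*z) - 11*sin(x)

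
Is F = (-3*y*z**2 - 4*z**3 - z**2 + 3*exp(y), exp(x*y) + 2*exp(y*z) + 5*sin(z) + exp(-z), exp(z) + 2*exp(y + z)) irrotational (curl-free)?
No, ∇×F = (-2*y*exp(y*z) + 2*exp(y + z) - 5*cos(z) + exp(-z), 2*z*(-3*y - 6*z - 1), y*exp(x*y) + 3*z**2 - 3*exp(y))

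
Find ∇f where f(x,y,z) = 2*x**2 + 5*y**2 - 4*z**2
(4*x, 10*y, -8*z)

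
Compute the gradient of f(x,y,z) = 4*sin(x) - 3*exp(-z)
(4*cos(x), 0, 3*exp(-z))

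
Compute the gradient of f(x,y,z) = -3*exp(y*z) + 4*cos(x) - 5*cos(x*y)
(5*y*sin(x*y) - 4*sin(x), 5*x*sin(x*y) - 3*z*exp(y*z), -3*y*exp(y*z))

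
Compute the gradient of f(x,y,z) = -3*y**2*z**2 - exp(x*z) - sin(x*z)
(-z*(exp(x*z) + cos(x*z)), -6*y*z**2, -x*exp(x*z) - x*cos(x*z) - 6*y**2*z)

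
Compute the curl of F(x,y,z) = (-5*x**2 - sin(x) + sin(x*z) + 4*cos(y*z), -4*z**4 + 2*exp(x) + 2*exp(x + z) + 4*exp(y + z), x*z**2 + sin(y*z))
(16*z**3 + z*cos(y*z) - 2*exp(x + z) - 4*exp(y + z), x*cos(x*z) - 4*y*sin(y*z) - z**2, 4*z*sin(y*z) + 2*exp(x) + 2*exp(x + z))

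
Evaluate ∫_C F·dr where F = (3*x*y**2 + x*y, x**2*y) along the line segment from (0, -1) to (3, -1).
9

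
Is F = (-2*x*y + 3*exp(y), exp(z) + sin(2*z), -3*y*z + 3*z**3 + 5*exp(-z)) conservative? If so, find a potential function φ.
No, ∇×F = (-3*z - exp(z) - 2*cos(2*z), 0, 2*x - 3*exp(y)) ≠ 0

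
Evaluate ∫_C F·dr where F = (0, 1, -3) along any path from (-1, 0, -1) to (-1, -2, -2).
1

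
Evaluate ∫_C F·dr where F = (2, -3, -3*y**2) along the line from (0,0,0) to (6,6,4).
-150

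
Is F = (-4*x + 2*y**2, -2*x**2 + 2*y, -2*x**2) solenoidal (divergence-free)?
No, ∇·F = -2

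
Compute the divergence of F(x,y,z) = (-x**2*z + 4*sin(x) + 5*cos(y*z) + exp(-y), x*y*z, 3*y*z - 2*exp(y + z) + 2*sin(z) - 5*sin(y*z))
-x*z - 5*y*cos(y*z) + 3*y - 2*exp(y + z) + 4*cos(x) + 2*cos(z)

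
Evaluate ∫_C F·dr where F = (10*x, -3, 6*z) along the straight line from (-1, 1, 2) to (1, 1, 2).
0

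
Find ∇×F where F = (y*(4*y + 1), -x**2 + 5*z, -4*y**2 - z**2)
(-8*y - 5, 0, -2*x - 8*y - 1)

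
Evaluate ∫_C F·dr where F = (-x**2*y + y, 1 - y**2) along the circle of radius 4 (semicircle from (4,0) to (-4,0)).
24*pi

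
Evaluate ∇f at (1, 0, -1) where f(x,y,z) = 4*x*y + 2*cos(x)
(-2*sin(1), 4, 0)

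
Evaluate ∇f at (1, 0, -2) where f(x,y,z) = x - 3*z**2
(1, 0, 12)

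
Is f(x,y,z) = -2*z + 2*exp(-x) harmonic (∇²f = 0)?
No, ∇²f = 2*exp(-x)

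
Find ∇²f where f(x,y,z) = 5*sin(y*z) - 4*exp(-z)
(5*(-y**2 - z**2)*exp(z)*sin(y*z) - 4)*exp(-z)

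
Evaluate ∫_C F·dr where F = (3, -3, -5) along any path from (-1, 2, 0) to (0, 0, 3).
-6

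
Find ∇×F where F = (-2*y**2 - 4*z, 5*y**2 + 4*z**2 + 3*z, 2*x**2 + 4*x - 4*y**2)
(-8*y - 8*z - 3, -4*x - 8, 4*y)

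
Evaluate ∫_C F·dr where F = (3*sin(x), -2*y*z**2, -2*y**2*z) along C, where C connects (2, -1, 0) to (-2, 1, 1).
-1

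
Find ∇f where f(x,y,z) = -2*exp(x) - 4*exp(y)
(-2*exp(x), -4*exp(y), 0)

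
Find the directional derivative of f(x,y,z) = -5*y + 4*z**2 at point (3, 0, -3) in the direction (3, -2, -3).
41*sqrt(22)/11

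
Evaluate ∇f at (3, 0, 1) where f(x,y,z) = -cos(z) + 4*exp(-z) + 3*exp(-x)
(-3*exp(-3), 0, -4*exp(-1) + sin(1))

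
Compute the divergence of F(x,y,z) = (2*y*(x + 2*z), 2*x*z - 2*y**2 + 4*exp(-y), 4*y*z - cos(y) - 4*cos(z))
2*y + 4*sin(z) - 4*exp(-y)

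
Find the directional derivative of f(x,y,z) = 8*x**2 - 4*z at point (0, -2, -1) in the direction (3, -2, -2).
8*sqrt(17)/17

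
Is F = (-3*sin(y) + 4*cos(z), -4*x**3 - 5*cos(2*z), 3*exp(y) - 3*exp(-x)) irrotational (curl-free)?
No, ∇×F = (3*exp(y) - 10*sin(2*z), -4*sin(z) - 3*exp(-x), -12*x**2 + 3*cos(y))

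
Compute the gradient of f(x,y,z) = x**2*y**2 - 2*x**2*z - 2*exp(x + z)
(2*x*y**2 - 4*x*z - 2*exp(x + z), 2*x**2*y, -2*x**2 - 2*exp(x + z))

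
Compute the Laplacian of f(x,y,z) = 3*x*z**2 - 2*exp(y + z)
6*x - 4*exp(y + z)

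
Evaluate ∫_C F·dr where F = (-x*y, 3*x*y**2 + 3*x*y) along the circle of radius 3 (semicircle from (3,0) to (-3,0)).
54 + 243*pi/8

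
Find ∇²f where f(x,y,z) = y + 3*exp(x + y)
6*exp(x + y)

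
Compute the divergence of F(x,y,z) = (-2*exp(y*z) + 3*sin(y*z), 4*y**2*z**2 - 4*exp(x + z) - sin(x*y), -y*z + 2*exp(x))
-x*cos(x*y) + 8*y*z**2 - y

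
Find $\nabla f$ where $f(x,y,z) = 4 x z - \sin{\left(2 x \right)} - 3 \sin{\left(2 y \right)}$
(4*z - 2*cos(2*x), -6*cos(2*y), 4*x)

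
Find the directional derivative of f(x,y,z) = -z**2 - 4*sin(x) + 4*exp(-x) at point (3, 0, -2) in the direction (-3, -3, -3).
4*sqrt(3)*(-exp(3) + exp(3)*cos(3) + 1)*exp(-3)/3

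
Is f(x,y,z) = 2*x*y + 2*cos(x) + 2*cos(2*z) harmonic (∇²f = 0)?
No, ∇²f = -2*cos(x) - 8*cos(2*z)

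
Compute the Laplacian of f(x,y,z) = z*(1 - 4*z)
-8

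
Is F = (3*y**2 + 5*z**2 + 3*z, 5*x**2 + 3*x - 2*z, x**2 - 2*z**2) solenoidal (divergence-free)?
No, ∇·F = -4*z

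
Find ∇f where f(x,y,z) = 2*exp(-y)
(0, -2*exp(-y), 0)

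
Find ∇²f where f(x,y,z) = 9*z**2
18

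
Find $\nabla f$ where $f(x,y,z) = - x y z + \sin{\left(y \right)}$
(-y*z, -x*z + cos(y), -x*y)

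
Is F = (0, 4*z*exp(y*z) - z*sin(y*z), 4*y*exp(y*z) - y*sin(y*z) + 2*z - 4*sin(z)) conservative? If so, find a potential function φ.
Yes, F is conservative. φ = z**2 + 4*exp(y*z) + 4*cos(z) + cos(y*z)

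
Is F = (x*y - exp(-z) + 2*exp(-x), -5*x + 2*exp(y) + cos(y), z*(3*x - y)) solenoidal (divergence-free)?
No, ∇·F = 3*x + 2*exp(y) - sin(y) - 2*exp(-x)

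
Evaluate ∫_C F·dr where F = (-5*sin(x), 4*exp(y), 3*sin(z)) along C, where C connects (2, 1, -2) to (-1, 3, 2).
-4*E - 5*cos(2) + 5*cos(1) + 4*exp(3)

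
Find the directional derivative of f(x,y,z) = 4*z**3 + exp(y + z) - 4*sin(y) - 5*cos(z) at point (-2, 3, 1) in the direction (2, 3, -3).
-3*sqrt(22)*(4*cos(3) + 5*sin(1) + 12)/22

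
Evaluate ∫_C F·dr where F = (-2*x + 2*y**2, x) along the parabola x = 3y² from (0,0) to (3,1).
-5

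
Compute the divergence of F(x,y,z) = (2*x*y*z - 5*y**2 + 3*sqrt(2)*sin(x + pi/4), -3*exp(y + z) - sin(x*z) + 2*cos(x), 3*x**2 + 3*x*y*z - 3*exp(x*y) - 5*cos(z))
3*x*y + 2*y*z - 3*exp(y + z) + 5*sin(z) + 3*sqrt(2)*cos(x + pi/4)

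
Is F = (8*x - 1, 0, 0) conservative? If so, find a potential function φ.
Yes, F is conservative. φ = x*(4*x - 1)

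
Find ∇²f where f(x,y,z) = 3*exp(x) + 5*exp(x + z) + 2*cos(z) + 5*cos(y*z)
-5*y**2*cos(y*z) - 5*z**2*cos(y*z) + 3*exp(x) + 10*exp(x + z) - 2*cos(z)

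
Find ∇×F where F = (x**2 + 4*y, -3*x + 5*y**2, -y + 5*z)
(-1, 0, -7)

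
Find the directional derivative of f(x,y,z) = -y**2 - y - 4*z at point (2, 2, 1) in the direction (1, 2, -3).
sqrt(14)/7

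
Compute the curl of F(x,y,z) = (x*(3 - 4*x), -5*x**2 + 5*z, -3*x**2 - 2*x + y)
(-4, 6*x + 2, -10*x)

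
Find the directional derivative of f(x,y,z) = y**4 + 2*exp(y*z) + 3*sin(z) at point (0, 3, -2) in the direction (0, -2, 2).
sqrt(2)*(-108*exp(6) + 3*exp(6)*cos(2) + 10)*exp(-6)/2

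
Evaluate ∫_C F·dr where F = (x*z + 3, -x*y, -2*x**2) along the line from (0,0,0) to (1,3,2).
-2/3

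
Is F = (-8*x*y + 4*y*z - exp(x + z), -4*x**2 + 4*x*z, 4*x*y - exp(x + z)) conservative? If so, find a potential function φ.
Yes, F is conservative. φ = -4*x**2*y + 4*x*y*z - exp(x + z)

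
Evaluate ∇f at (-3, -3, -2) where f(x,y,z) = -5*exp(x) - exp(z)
(-5*exp(-3), 0, -exp(-2))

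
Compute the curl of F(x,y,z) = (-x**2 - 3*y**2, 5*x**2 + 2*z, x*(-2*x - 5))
(-2, 4*x + 5, 10*x + 6*y)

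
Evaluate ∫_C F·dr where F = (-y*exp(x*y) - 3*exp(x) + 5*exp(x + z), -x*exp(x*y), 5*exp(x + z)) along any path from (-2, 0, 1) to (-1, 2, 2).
-8*exp(-1) + 2*exp(-2) + 1 + 5*E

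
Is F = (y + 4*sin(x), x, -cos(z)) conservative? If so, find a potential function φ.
Yes, F is conservative. φ = x*y - sin(z) - 4*cos(x)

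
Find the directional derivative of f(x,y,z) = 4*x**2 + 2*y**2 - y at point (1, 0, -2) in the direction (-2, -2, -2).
-7*sqrt(3)/3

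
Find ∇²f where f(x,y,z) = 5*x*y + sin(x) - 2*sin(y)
-sin(x) + 2*sin(y)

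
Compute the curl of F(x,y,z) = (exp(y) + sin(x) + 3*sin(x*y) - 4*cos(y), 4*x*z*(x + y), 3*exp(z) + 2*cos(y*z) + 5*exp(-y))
((2*(-2*x*(x + y) - z*sin(y*z))*exp(y) - 5)*exp(-y), 0, 8*x*z - 3*x*cos(x*y) + 4*y*z - exp(y) - 4*sin(y))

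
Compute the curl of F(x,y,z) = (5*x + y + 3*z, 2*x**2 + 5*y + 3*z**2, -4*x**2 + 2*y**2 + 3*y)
(4*y - 6*z + 3, 8*x + 3, 4*x - 1)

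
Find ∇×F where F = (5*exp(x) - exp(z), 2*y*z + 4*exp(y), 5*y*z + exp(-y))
(-2*y + 5*z - exp(-y), -exp(z), 0)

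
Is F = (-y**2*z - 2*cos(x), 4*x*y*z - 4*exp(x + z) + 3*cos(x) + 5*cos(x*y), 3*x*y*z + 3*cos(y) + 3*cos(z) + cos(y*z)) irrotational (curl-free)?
No, ∇×F = (-4*x*y + 3*x*z - z*sin(y*z) + 4*exp(x + z) - 3*sin(y), y*(-y - 3*z), 6*y*z - 5*y*sin(x*y) - 4*exp(x + z) - 3*sin(x))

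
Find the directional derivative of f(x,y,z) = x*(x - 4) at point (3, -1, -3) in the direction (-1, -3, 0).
-sqrt(10)/5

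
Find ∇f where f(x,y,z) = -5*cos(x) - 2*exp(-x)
(5*sin(x) + 2*exp(-x), 0, 0)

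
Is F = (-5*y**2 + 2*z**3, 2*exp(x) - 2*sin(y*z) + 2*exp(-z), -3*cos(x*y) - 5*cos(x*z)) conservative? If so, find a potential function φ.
No, ∇×F = (3*x*sin(x*y) + 2*y*cos(y*z) + 2*exp(-z), -3*y*sin(x*y) + 6*z**2 - 5*z*sin(x*z), 10*y + 2*exp(x)) ≠ 0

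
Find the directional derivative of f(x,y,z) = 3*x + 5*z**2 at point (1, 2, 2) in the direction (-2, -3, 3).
27*sqrt(22)/11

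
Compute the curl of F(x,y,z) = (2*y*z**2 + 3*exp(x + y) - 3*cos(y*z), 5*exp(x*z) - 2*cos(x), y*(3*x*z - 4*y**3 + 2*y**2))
(3*x*z - 5*x*exp(x*z) - 16*y**3 + 6*y**2, y*(z + 3*sin(y*z)), -2*z**2 + 5*z*exp(x*z) - 3*z*sin(y*z) - 3*exp(x + y) + 2*sin(x))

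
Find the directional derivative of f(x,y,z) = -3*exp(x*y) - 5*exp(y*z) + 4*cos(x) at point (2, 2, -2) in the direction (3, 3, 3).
-4*sqrt(3)*(sin(2) + 3*exp(4))/3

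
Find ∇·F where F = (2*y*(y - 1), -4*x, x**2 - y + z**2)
2*z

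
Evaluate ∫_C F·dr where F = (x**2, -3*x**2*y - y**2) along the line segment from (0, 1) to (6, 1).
72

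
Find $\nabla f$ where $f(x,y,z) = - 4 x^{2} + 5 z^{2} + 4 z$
(-8*x, 0, 10*z + 4)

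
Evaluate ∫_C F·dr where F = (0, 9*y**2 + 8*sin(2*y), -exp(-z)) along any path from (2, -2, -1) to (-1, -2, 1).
-2*sinh(1)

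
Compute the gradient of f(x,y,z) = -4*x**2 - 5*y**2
(-8*x, -10*y, 0)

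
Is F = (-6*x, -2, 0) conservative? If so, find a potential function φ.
Yes, F is conservative. φ = -3*x**2 - 2*y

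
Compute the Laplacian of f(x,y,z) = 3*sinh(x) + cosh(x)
3*sinh(x) + cosh(x)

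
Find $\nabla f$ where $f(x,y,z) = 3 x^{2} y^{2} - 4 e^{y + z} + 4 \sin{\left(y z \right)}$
(6*x*y**2, 6*x**2*y + 4*z*cos(y*z) - 4*exp(y + z), 4*y*cos(y*z) - 4*exp(y + z))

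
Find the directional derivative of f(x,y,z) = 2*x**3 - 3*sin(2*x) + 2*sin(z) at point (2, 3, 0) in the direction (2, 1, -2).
44/3 - 4*cos(4)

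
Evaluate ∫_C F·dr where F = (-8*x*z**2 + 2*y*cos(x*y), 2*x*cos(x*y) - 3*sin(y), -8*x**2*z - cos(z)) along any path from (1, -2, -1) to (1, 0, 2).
-9 - sin(1) + sin(2) - 3*cos(2)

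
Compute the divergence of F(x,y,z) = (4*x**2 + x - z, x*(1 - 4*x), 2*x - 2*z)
8*x - 1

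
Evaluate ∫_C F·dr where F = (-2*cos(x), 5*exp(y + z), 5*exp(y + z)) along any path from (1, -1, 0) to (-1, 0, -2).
-5*exp(-1) + 5*exp(-2) + 4*sin(1)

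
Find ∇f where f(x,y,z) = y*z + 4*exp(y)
(0, z + 4*exp(y), y)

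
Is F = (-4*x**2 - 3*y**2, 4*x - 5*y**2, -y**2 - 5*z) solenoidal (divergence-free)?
No, ∇·F = -8*x - 10*y - 5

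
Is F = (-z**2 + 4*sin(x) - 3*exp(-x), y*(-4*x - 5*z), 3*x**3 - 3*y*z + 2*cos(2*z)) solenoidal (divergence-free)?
No, ∇·F = -4*x - 3*y - 5*z - 4*sin(2*z) + 4*cos(x) + 3*exp(-x)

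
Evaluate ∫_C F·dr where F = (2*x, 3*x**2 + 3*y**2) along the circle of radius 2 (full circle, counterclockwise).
0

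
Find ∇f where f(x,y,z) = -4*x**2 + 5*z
(-8*x, 0, 5)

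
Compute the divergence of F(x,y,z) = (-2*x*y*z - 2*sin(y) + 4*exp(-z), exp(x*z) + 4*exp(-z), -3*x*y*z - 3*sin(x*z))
-3*x*y - 3*x*cos(x*z) - 2*y*z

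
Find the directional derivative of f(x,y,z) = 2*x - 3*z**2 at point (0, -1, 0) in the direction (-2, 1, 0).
-4*sqrt(5)/5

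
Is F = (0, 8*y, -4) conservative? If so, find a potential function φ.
Yes, F is conservative. φ = 4*y**2 - 4*z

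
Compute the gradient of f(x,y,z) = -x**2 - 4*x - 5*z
(-2*x - 4, 0, -5)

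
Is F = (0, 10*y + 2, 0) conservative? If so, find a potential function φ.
Yes, F is conservative. φ = y*(5*y + 2)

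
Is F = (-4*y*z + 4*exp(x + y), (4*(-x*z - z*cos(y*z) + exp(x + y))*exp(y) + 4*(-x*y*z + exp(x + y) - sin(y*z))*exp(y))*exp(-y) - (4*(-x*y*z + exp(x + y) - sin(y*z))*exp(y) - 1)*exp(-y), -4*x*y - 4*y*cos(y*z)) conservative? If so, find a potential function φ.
Yes, F is conservative. φ = (4*(-x*y*z + exp(x + y) - sin(y*z))*exp(y) - 1)*exp(-y)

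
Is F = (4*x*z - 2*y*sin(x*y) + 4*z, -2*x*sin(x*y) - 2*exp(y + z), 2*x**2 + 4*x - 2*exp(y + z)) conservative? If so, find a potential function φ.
Yes, F is conservative. φ = 2*x**2*z + 4*x*z - 2*exp(y + z) + 2*cos(x*y)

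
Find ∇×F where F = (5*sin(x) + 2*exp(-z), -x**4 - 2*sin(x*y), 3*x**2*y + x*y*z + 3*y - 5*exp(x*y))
(3*x**2 + x*z - 5*x*exp(x*y) + 3, (y*(-6*x - z + 5*exp(x*y))*exp(z) - 2)*exp(-z), -4*x**3 - 2*y*cos(x*y))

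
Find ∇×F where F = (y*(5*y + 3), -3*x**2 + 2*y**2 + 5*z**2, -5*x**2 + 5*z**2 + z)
(-10*z, 10*x, -6*x - 10*y - 3)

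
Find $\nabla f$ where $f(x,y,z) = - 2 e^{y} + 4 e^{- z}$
(0, -2*exp(y), -4*exp(-z))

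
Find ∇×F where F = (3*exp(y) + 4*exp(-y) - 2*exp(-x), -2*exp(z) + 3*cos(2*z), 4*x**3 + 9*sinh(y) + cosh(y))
(2*exp(z) + 6*sin(2*z) + sinh(y) + 9*cosh(y), -12*x**2, -7*sinh(y) + cosh(y))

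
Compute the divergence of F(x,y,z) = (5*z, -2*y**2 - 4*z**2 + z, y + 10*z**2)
-4*y + 20*z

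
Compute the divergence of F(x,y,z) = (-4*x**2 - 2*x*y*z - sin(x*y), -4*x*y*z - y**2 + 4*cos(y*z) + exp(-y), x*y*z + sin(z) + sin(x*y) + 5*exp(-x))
x*y - 4*x*z - 8*x - 2*y*z - y*cos(x*y) - 2*y - 4*z*sin(y*z) + cos(z) - exp(-y)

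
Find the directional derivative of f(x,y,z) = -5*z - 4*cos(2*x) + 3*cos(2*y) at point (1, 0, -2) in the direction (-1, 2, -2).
10/3 - 8*sin(2)/3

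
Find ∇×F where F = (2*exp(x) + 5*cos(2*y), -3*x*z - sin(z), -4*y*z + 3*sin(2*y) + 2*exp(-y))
(3*x - 4*z + 6*cos(2*y) + cos(z) - 2*exp(-y), 0, -3*z + 10*sin(2*y))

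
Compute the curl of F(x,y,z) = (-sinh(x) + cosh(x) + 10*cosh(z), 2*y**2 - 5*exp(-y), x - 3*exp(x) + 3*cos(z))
(0, 3*exp(x) + 10*sinh(z) - 1, 0)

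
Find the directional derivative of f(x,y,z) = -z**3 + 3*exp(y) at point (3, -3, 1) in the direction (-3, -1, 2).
3*sqrt(14)*(-2*exp(3) - 1)*exp(-3)/14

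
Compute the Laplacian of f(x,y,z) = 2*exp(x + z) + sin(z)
4*exp(x + z) - sin(z)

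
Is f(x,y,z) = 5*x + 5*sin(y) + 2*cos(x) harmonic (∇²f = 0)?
No, ∇²f = -5*sin(y) - 2*cos(x)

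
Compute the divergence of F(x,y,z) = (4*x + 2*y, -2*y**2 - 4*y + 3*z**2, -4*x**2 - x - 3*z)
-4*y - 3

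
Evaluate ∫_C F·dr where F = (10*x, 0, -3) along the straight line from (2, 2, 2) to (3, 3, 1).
28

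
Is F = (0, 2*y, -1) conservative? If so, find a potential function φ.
Yes, F is conservative. φ = y**2 - z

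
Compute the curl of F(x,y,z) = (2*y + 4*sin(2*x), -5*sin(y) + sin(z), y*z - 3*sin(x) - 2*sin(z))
(z - cos(z), 3*cos(x), -2)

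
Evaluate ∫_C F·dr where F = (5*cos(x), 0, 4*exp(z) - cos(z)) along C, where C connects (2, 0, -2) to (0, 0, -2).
-5*sin(2)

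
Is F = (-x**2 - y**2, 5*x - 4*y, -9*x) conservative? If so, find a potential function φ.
No, ∇×F = (0, 9, 2*y + 5) ≠ 0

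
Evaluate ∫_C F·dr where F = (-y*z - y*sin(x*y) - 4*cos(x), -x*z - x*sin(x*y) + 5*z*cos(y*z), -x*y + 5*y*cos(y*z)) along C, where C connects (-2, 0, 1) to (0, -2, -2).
5*sin(4) - 4*sin(2)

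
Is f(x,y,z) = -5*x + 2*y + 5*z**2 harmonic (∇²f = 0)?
No, ∇²f = 10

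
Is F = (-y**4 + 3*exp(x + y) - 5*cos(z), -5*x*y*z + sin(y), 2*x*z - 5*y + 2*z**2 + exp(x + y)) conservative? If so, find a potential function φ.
No, ∇×F = (5*x*y + exp(x + y) - 5, -2*z - exp(x + y) + 5*sin(z), 4*y**3 - 5*y*z - 3*exp(x + y)) ≠ 0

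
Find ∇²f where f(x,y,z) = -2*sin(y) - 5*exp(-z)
2*sin(y) - 5*exp(-z)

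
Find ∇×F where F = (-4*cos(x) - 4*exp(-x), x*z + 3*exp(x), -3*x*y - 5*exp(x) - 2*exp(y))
(-4*x - 2*exp(y), 3*y + 5*exp(x), z + 3*exp(x))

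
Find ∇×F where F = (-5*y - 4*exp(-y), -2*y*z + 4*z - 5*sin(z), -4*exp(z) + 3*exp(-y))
(2*y + 5*cos(z) - 4 - 3*exp(-y), 0, 5 - 4*exp(-y))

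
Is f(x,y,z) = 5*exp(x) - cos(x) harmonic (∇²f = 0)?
No, ∇²f = 5*exp(x) + cos(x)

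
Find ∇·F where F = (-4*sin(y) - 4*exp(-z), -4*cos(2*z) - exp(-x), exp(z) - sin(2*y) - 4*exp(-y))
exp(z)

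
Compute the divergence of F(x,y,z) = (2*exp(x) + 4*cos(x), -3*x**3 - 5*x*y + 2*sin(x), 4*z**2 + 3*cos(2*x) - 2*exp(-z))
-5*x + 8*z + 2*exp(x) - 4*sin(x) + 2*exp(-z)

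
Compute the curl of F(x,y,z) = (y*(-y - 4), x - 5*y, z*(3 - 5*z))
(0, 0, 2*y + 5)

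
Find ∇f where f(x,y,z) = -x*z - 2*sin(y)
(-z, -2*cos(y), -x)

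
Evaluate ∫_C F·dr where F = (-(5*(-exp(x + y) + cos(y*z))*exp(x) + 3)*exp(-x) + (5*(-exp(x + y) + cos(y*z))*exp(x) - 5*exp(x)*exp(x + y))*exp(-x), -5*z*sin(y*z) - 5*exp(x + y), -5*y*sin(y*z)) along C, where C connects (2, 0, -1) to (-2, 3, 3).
-5*E - 5 + 5*cos(9) - 3*exp(-2) + 8*exp(2)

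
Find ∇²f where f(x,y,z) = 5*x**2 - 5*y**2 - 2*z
0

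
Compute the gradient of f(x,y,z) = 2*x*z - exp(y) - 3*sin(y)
(2*z, -exp(y) - 3*cos(y), 2*x)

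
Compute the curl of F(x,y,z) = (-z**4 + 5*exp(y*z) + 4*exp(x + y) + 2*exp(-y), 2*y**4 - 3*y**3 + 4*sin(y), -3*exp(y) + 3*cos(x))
(-3*exp(y), 5*y*exp(y*z) - 4*z**3 + 3*sin(x), -5*z*exp(y*z) - 4*exp(x + y) + 2*exp(-y))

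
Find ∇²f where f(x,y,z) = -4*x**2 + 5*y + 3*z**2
-2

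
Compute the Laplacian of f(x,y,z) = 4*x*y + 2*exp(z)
2*exp(z)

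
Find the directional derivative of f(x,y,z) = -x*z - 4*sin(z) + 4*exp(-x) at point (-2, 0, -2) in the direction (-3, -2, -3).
6*sqrt(22)*(-1 + cos(2) + exp(2))/11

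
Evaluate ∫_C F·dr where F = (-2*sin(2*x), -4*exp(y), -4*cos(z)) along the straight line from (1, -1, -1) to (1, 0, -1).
-4 + 4*exp(-1)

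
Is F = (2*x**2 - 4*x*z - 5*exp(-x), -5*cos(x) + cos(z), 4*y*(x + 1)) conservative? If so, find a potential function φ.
No, ∇×F = (4*x + sin(z) + 4, -4*x - 4*y, 5*sin(x)) ≠ 0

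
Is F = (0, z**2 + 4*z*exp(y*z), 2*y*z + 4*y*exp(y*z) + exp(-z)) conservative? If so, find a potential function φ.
Yes, F is conservative. φ = y*z**2 + 4*exp(y*z) - exp(-z)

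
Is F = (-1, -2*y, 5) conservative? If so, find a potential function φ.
Yes, F is conservative. φ = -x - y**2 + 5*z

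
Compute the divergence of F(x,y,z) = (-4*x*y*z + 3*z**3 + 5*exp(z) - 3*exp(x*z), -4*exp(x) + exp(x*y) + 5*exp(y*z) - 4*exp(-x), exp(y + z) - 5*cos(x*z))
x*exp(x*y) + 5*x*sin(x*z) - 4*y*z - 3*z*exp(x*z) + 5*z*exp(y*z) + exp(y + z)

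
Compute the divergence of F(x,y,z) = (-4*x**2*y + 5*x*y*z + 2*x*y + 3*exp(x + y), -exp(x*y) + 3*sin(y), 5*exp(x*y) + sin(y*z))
-8*x*y - x*exp(x*y) + 5*y*z + y*cos(y*z) + 2*y + 3*exp(x + y) + 3*cos(y)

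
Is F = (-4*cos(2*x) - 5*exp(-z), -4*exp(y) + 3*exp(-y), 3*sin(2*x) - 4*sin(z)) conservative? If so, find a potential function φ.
No, ∇×F = (0, -6*cos(2*x) + 5*exp(-z), 0) ≠ 0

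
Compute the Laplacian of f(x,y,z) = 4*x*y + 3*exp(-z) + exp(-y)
3*exp(-z) + exp(-y)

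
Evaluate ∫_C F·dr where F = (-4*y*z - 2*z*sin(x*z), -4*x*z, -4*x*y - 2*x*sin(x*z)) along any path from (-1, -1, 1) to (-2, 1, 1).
-2*cos(1) + 2*cos(2) + 12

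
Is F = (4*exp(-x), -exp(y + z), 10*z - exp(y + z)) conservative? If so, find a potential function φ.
Yes, F is conservative. φ = 5*z**2 - exp(y + z) - 4*exp(-x)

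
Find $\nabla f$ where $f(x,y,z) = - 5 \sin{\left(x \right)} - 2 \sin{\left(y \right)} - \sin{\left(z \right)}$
(-5*cos(x), -2*cos(y), -cos(z))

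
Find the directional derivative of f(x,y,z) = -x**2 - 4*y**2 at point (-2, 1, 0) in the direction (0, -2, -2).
4*sqrt(2)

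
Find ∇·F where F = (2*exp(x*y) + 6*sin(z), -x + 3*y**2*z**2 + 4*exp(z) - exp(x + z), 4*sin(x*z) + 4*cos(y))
4*x*cos(x*z) + 6*y*z**2 + 2*y*exp(x*y)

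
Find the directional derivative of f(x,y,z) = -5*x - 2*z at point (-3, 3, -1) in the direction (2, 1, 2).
-14/3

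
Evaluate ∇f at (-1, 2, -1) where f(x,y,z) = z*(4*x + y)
(-4, -1, -2)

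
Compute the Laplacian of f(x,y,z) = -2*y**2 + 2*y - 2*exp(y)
-2*exp(y) - 4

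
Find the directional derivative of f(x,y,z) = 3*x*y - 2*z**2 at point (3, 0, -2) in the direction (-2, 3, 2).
43*sqrt(17)/17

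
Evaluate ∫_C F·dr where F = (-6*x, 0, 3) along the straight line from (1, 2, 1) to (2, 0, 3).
-3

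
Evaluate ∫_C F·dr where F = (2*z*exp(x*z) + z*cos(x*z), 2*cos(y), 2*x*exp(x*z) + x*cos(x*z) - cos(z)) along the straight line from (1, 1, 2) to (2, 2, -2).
-2*exp(2) - 2*sin(1) + 2*exp(-4) - sin(4) + 3*sin(2)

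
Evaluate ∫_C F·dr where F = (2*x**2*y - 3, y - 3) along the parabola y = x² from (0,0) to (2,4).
14/5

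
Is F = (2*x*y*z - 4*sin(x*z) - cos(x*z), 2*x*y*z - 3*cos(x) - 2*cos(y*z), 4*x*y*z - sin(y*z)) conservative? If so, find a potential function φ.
No, ∇×F = (-2*x*y + 4*x*z - 2*y*sin(y*z) - z*cos(y*z), 2*x*y + x*sin(x*z) - 4*x*cos(x*z) - 4*y*z, -2*x*z + 2*y*z + 3*sin(x)) ≠ 0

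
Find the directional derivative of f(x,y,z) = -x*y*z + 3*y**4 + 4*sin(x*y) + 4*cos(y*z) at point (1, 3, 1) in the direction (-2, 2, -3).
sqrt(17)*(28*sin(3) - 16*cos(3) + 661)/17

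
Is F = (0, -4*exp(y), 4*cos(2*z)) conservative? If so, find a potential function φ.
Yes, F is conservative. φ = -4*exp(y) + 2*sin(2*z)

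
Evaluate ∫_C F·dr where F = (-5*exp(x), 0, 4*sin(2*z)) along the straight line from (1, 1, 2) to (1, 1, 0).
-2 + 2*cos(4)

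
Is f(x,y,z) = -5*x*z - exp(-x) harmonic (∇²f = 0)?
No, ∇²f = -exp(-x)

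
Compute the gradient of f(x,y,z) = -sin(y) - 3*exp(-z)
(0, -cos(y), 3*exp(-z))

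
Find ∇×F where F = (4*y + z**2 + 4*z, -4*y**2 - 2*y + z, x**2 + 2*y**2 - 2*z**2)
(4*y - 1, -2*x + 2*z + 4, -4)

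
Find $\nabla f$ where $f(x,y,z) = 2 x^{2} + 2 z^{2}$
(4*x, 0, 4*z)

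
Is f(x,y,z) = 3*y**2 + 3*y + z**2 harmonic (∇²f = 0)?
No, ∇²f = 8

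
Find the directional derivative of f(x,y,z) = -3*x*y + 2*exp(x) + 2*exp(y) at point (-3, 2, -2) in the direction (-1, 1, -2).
sqrt(6)*(-2 + 2*exp(5) + 15*exp(3))*exp(-3)/6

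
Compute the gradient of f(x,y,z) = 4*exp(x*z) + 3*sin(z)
(4*z*exp(x*z), 0, 4*x*exp(x*z) + 3*cos(z))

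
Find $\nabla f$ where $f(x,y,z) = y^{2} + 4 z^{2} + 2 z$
(0, 2*y, 8*z + 2)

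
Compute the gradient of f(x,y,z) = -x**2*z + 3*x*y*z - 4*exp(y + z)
(z*(-2*x + 3*y), 3*x*z - 4*exp(y + z), -x**2 + 3*x*y - 4*exp(y + z))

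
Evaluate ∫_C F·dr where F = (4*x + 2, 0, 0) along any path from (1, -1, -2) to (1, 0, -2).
0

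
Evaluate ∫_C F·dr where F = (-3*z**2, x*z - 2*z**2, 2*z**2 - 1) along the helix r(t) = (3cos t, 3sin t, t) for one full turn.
pi*(-81*pi - 78 + 16*pi**2)/3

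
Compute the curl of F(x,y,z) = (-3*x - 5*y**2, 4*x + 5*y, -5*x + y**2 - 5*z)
(2*y, 5, 10*y + 4)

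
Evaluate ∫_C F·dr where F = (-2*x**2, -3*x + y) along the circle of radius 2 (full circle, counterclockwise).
-12*pi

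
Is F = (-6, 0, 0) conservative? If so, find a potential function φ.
Yes, F is conservative. φ = -6*x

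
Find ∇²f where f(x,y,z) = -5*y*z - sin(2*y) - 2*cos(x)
4*sin(2*y) + 2*cos(x)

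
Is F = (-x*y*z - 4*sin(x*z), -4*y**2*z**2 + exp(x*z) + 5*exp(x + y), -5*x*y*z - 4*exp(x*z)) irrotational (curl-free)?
No, ∇×F = (-5*x*z - x*exp(x*z) + 8*y**2*z, -x*y - 4*x*cos(x*z) + 5*y*z + 4*z*exp(x*z), x*z + z*exp(x*z) + 5*exp(x + y))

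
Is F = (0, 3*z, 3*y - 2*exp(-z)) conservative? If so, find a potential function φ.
Yes, F is conservative. φ = 3*y*z + 2*exp(-z)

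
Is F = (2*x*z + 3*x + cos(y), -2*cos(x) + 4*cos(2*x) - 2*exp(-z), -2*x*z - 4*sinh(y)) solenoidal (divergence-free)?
No, ∇·F = -2*x + 2*z + 3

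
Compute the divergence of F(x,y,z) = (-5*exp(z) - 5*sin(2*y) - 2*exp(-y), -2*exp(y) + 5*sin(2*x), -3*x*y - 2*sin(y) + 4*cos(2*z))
-2*exp(y) - 8*sin(2*z)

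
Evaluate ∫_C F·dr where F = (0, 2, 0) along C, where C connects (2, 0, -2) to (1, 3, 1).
6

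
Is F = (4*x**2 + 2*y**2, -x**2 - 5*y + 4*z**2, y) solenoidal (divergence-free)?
No, ∇·F = 8*x - 5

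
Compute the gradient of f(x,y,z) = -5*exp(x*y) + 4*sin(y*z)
(-5*y*exp(x*y), -5*x*exp(x*y) + 4*z*cos(y*z), 4*y*cos(y*z))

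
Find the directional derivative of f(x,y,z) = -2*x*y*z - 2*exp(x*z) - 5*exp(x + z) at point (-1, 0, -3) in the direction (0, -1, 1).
sqrt(2)*(-5/2 + 3*exp(4) + exp(7))*exp(-4)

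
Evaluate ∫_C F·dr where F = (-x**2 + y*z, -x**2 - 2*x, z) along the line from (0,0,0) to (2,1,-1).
-37/6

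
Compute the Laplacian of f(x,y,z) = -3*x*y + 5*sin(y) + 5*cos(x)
-5*sin(y) - 5*cos(x)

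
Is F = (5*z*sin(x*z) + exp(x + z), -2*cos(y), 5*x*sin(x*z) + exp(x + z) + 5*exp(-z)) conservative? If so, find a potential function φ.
Yes, F is conservative. φ = exp(x + z) - 2*sin(y) - 5*cos(x*z) - 5*exp(-z)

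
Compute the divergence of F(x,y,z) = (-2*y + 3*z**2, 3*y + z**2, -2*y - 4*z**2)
3 - 8*z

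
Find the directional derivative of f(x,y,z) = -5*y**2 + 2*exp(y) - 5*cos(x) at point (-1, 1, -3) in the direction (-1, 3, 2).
sqrt(14)*(-30 + 5*sin(1) + 6*E)/14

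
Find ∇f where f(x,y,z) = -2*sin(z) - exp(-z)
(0, 0, -2*cos(z) + exp(-z))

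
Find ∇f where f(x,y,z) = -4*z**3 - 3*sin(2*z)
(0, 0, -12*z**2 - 6*cos(2*z))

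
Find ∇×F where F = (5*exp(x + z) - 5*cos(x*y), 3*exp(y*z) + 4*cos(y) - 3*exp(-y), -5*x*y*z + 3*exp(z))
(-5*x*z - 3*y*exp(y*z), 5*y*z + 5*exp(x + z), -5*x*sin(x*y))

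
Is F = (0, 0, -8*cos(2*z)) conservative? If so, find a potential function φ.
Yes, F is conservative. φ = -4*sin(2*z)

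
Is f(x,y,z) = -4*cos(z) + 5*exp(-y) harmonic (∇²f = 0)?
No, ∇²f = 4*cos(z) + 5*exp(-y)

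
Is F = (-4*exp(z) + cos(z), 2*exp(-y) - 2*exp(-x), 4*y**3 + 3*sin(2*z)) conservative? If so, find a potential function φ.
No, ∇×F = (12*y**2, -4*exp(z) - sin(z), 2*exp(-x)) ≠ 0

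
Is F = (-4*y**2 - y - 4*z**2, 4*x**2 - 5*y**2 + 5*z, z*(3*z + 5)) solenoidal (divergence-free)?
No, ∇·F = -10*y + 6*z + 5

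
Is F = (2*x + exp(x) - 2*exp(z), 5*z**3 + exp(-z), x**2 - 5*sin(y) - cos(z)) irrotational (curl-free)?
No, ∇×F = (-15*z**2 - 5*cos(y) + exp(-z), -2*x - 2*exp(z), 0)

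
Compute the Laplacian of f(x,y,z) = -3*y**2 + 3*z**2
0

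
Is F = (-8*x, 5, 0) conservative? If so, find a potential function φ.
Yes, F is conservative. φ = -4*x**2 + 5*y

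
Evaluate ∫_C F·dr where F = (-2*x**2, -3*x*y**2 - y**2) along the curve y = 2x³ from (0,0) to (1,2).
-158/15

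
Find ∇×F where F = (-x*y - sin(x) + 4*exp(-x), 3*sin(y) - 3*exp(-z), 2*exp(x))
(-3*exp(-z), -2*exp(x), x)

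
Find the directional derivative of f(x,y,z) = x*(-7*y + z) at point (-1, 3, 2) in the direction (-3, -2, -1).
22*sqrt(14)/7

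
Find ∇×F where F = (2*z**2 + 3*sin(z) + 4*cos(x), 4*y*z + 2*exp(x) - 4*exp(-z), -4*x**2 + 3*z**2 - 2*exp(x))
(-4*y - 4*exp(-z), 8*x + 4*z + 2*exp(x) + 3*cos(z), 2*exp(x))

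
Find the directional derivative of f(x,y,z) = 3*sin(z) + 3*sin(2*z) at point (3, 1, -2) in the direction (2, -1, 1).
sqrt(6)*(cos(4) + cos(2)/2)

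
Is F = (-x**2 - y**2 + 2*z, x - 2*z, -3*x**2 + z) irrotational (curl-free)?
No, ∇×F = (2, 6*x + 2, 2*y + 1)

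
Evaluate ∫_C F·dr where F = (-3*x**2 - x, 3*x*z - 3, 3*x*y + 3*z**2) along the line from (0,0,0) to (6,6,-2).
-404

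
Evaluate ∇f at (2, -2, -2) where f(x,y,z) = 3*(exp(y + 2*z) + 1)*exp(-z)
(0, 3*exp(-4), 3*(1 - exp(6))*exp(-4))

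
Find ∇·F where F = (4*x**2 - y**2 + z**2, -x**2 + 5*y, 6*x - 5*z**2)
8*x - 10*z + 5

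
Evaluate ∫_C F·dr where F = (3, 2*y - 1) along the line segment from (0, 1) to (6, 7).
60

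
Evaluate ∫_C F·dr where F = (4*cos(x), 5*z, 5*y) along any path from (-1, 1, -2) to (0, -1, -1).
4*sin(1) + 15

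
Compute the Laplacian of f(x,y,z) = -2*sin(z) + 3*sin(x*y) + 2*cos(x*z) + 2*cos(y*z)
-3*x**2*sin(x*y) - 2*x**2*cos(x*z) - 3*y**2*sin(x*y) - 2*y**2*cos(y*z) - 2*z**2*cos(x*z) - 2*z**2*cos(y*z) + 2*sin(z)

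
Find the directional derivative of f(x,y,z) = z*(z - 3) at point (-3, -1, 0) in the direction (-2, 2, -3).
9*sqrt(17)/17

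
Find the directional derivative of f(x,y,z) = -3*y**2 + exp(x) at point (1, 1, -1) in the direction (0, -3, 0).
6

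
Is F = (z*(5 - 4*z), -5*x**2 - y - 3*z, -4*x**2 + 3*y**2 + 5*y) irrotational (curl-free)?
No, ∇×F = (6*y + 8, 8*x - 8*z + 5, -10*x)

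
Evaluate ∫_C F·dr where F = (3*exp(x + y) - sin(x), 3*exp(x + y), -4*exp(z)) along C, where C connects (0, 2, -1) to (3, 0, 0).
-3*exp(2) - 5 + cos(3) + 4*exp(-1) + 3*exp(3)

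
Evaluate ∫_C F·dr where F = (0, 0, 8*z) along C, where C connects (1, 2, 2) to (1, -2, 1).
-12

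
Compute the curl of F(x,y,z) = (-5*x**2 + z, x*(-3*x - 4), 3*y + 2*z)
(3, 1, -6*x - 4)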